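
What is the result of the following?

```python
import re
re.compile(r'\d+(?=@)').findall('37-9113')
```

[]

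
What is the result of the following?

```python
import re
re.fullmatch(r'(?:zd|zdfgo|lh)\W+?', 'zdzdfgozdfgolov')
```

`re.fullmatch` is like wrapping the pattern in `^…$` (in single-line mode).
Here the pattern can't cover the whole string, so the call returns None.

None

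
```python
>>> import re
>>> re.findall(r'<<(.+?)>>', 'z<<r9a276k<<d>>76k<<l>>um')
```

['r9a276k<<d', 'l']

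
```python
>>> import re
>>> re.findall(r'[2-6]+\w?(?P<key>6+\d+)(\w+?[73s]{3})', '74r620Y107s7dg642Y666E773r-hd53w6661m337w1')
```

[('620', 'Y107s7'), ('666', 'E773'), ('6661', 'm337')]

The pattern matches one or more of a character in [2-6], then optionally a word character; then one or more of the literal '6', then one or more of a digit (captured as 'key'); then one or more of a word character (lazy), then exactly 3 of one of [73s] (captured).
Because the quantifier is non-greedy, it stops expanding at the earliest point where the rest of the pattern can succeed.
Walking the string: at [1:12] match '4r620Y107s7', groups = ('620', 'Y107s7'); at [14:25] match '642Y666E773', groups = ('666', 'E773'); at [29:40] match '53w6661m337', groups = ('6661', 'm337').
Multiple groups make `findall` return tuples — one 2-tuple for each match.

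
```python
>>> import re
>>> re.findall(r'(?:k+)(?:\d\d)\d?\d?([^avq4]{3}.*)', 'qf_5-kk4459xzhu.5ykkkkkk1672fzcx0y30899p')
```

['xzhu.5ykkkkkk1672fzcx0y30899p']

With a single group, `findall` returns only what that group captured — 1 item.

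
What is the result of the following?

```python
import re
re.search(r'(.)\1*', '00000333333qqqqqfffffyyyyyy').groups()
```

('0',)

The match spans [0:5] → '00000'.
Captured: group 1 = '0'.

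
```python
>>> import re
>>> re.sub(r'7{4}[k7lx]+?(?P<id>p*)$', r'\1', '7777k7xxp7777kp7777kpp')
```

'7777k7xxp7777kppp'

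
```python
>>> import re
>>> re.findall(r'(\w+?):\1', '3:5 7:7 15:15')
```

['7', '15']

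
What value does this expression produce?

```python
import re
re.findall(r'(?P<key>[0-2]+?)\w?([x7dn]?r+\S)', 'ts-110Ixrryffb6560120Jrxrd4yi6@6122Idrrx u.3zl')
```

Pattern: one or more of a character in [0-2] (lazy) (captured as 'key'); then optionally a word character; then optionally one of [x7dn], then one or more of the literal 'r', then a non-whitespace character (captured).
Walking the string: at [3:11] match '110Ixrry', groups = ('110', 'xrry'); at [17:24] match '0120Jrx', groups = ('0120', 'rx'); at [32:40] match '122Idrrx', groups = ('122', 'drrx').
Multiple groups make `findall` return tuples — one 2-tuple for each match.

[('110', 'xrry'), ('0120', 'rx'), ('122', 'drrx')]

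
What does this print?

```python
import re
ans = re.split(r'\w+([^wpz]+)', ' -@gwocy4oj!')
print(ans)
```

[' -@', '!', '']

The pattern matches one or more of a word character; then one or more of any character except [wpz] (captured).
Because the pattern has a capturing group, `split` also inserts each captured text between the pieces.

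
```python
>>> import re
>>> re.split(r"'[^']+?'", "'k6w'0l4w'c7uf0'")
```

['', '0l4w', '']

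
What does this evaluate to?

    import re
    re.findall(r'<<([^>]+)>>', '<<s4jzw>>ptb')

['s4jzw']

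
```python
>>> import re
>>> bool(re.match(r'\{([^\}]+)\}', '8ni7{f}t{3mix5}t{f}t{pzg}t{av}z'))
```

False

`re.match` only tries the pattern at the start of the string.
Here the string doesn't start with a match, so the call returns None, and `bool(None)` is False.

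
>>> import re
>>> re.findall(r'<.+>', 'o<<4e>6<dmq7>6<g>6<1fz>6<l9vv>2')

['<<4e>6<dmq7>6<g>6<1fz>6<l9vv>']

Matches: at [1:30] → '<<4e>6<dmq7>6<g>6<1fz>6<l9vv>'.
`findall` yields the raw match text (1 of them) because the pattern has no groups.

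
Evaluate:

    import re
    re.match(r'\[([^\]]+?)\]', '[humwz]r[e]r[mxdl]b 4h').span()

(0, 7)

`re.match` won't scan ahead — the pattern has to work from the very first character.
The match spans [0:7] → '[humwz]'.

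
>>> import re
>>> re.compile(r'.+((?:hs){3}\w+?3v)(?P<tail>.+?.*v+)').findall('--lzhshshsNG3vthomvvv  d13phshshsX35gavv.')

[('hshshsNG3v', 'thomvvv  d13phshshsX35gavv')]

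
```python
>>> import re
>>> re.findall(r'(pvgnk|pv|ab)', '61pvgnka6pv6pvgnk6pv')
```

['pvgnk', 'pv', 'pvgnk', 'pv']

Alternation isn't longest-match — the leftmost alternative that fits at this position is chosen.
Matches: at [2:7] match 'pvgnk', group 1 = 'pvgnk'; at [9:11] match 'pv', group 1 = 'pv'; at [12:17] match 'pvgnk', group 1 = 'pvgnk'; at [18:20] match 'pv', group 1 = 'pv'.
Because there's exactly one group, `findall` drops the full match and keeps group 1 from each hit.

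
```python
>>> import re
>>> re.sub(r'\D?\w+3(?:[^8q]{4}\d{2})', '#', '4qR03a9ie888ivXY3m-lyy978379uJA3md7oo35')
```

'#8ivXY3m-lyy978379uJA3md7oo35'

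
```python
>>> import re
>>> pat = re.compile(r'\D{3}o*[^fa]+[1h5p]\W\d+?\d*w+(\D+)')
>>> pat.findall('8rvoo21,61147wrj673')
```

The pattern matches exactly 3 of a non-digit, then zero or more of the literal 'o'; then one or more of any character except [fa], then one of [1h5p], then a non-word character; then one or more of a digit (lazy), then zero or more of a digit, then one or more of the literal 'w'; then one or more of a non-digit (captured).
Walking the string: at [1:16] match 'rvoo21,61147wrj', group 1 = 'rj'.
`findall` collects group 1 from the one match (1 total).

['rj']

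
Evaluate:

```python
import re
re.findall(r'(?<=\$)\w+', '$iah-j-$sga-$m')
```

Lookahead/lookbehind check context without consuming it, so the matched span excludes the asserted characters.
Walking the string: at [1:4] → 'iah'; at [8:11] → 'sga'; at [13:14] → 'm'.
`findall` yields the raw match text (3 of them) because the pattern has no groups.

['iah', 'sga', 'm']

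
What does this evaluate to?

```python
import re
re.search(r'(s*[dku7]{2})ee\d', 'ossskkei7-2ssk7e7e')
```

The pattern matches zero or more of a literal 's', then exactly 2 of one of [dku7] (captured); then the literal 'ee', then a digit.
`re.search` scans for the first position where the pattern succeeds.
Here nothing in the string fits, so the call returns None.

None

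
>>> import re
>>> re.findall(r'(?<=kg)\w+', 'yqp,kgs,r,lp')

['s']

Lookahead/lookbehind check context without consuming it, so the matched span excludes the asserted characters.
Walking the string: at [6:7] → 's'.
No capturing groups, so `findall` returns the 1 full match string.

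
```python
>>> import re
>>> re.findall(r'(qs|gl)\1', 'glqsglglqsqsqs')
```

['gl', 'qs']

The backreference `\1` re-matches whatever the first group consumed, character for character.
With a single group, `findall` returns only what that group captured — 2 items.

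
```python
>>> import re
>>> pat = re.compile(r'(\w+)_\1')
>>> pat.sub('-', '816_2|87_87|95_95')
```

`\1` has to match the exact text group 1 already captured.
Each match is replaced by '-'.

'816_2|-|-'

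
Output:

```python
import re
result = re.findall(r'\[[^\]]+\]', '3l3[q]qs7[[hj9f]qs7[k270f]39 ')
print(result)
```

['[q]', '[[hj9f]', '[k270f]']

With no groups in the pattern, `findall` gives back each whole match — 3 here.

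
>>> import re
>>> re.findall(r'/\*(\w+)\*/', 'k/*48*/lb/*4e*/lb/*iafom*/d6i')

['48', '4e', 'iafom']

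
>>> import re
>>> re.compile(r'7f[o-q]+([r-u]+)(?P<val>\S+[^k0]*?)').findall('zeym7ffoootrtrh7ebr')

This matches the literal '7f', then one or more of a character in [o-q]; then one or more of a character in [r-u] (captured); then one or more of a non-whitespace character, then zero or more of any character except [k0] (lazy) (captured as 'val').
2 groups means each result is a tuple of 2 captured strings — 0 here.
Nothing in the string satisfies the pattern, so the list is empty.

[]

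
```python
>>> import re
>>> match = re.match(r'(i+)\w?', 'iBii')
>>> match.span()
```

With `match`, the pattern is implicitly anchored at the beginning.
The match spans [0:2] → 'iB'.

(0, 2)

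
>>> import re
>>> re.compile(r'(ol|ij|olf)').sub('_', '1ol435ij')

'1_435_'

Matches: at [1:3] → 'ol'; at [6:8] → 'ij'.
Every occurrence is swapped for '_'.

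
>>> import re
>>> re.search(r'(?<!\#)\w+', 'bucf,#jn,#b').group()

The negative lookaround is zero-width — it rules out positions where the adjacent text would match, without consuming anything.
Unlike `match`, `search` isn't anchored — it looks for the pattern anywhere in the string.
The match spans [0:4] → 'bucf'.

'bucf'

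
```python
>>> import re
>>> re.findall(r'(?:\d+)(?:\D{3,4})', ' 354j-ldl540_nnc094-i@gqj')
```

Pattern: one or more of a digit (non-capturing group); then 3 to 4 of a non-digit (non-capturing group).
Matches: at [1:8] → '354j-ld'; at [9:16] → '540_nnc'; at [16:23] → '094-i@g'.
No capturing groups, so `findall` returns the 3 full match strings.

['354j-ld', '540_nnc', '094-i@g']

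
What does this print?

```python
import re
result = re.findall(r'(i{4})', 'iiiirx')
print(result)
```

With a single group, `findall` returns only what that group captured — 1 item.

['iiii']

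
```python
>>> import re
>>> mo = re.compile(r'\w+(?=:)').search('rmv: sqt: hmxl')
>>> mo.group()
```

'rmv'

The `(?=…)`/`(?<=…)` assertion just peeks at neighbouring text; it doesn't advance the match position.
`re.search` tries every starting position until one works.
The match spans [0:3] → 'rmv'.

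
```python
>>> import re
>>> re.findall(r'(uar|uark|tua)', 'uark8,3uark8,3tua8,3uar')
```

Alternation tries branches left to right and keeps the first one that lets the overall match succeed at that position.
`findall` collects group 1 from each match (4 total).

['uar', 'uar', 'tua', 'uar']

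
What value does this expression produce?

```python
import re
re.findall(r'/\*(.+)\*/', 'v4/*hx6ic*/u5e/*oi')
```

Walking the string: at [2:11] match '/*hx6ic*/', group 1 = 'hx6ic'.
With a single group, `findall` returns only what that group captured — 1 item.

['hx6ic']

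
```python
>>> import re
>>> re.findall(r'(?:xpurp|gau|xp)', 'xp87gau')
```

Matches: at [0:2] → 'xp'; at [4:7] → 'gau'.
Since nothing is captured, `findall` lists the 2 matched substrings directly.

['xp', 'gau']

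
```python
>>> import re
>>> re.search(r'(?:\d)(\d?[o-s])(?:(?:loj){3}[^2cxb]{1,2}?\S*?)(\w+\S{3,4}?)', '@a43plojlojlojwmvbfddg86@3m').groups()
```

('3p', 'mvbfddg86@3m')

This matches a digit (non-capturing group); then optionally a digit, then a character in [o-s] (captured); then the literal 'loj' repeated 3 times, then 1 to 2 of any character except [2cxb] (lazy), then zero or more of a non-whitespace character (lazy) (non-capturing group); then one or more of a word character, then 3 to 4 of a non-whitespace character (lazy) (captured).
With the lazy modifier that quantifier settles for the fewest repetitions that let the rest of the pattern succeed (the atoms after it are unaffected and can still be greedy).
Unlike `match`, `search` isn't anchored — it looks for the pattern anywhere in the string.
The match spans [2:27] → '43plojlojlojwmvbfddg86@3m'.
Captured: group 1 = '3p', group 2 = 'mvbfddg86@3m'.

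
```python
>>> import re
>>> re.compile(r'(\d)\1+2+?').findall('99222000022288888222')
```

['9', '0', '8']

`\1` is not a pattern — it's the concrete string captured by group 1, re-applied verbatim.
`findall` collects group 1 from each match (3 total).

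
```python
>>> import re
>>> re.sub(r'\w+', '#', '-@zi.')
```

This matches one or more of a word character.
Matches: at [2:4] → 'zi'.
Each match is replaced by '#'.

'-@#.'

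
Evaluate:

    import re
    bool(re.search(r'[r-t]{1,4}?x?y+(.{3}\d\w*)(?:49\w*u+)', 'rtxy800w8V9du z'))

False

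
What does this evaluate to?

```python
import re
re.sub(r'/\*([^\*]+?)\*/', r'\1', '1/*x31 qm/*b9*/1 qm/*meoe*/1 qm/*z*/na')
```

Matches: at [9:15] → '/*b9*/'; at [19:27] → '/*meoe*/'; at [31:36] → '/*z*/'.
`\1` in the replacement pulls in group 1's text for each match.

'1/*x31 qmb91 qmmeoe1 qmzna'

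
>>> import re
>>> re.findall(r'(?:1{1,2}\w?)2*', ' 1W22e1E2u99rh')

The pattern matches 1 to 2 of the literal '1', then optionally a word character (non-capturing group); then zero or more of a literal '2'.
No capturing groups, so `findall` returns the 2 full match strings.

['1W22', '1E2']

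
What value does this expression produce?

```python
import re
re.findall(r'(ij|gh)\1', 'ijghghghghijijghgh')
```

['gh', 'gh', 'ij', 'gh']

A backreference is literal: `\1` must see the identical characters the first group matched.
Walking the string: at [2:6] match 'ghgh', group 1 = 'gh'; at [6:10] match 'ghgh', group 1 = 'gh'; at [10:14] match 'ijij', group 1 = 'ij'; at [14:18] match 'ghgh', group 1 = 'gh'.
`findall` collects group 1 from each match (4 total).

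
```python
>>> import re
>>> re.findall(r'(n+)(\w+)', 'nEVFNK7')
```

[('n', 'EVFNK7')]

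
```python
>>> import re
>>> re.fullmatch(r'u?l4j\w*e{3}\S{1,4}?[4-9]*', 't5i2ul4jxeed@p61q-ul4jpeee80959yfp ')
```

This matches optionally a literal 'u', then the literal 'l4j', then zero or more of a word character; then exactly 3 of the literal 'e', then 1 to 4 of a non-whitespace character (lazy), then zero or more of a character in [4-9].
`re.fullmatch` is like wrapping the pattern in `^…$` (in single-line mode).
Here there's no way to consume every character, so the call returns None.

None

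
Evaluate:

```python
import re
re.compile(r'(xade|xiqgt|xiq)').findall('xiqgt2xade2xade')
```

['xiqgt', 'xade', 'xade']

The regex engine tests alternatives in the order written; an earlier branch that matches wins even if a later one would match more.
Matches: at [0:5] match 'xiqgt', group 1 = 'xiqgt'; at [6:10] match 'xade', group 1 = 'xade'; at [11:15] match 'xade', group 1 = 'xade'.
`findall` collects group 1 from each match (3 total).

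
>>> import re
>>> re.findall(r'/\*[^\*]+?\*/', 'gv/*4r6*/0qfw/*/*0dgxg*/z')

['/*4r6*/', '/*0dgxg*/']

Matches: at [2:9] → '/*4r6*/'; at [15:24] → '/*0dgxg*/'.
`findall` yields the raw match text (2 of them) because the pattern has no groups.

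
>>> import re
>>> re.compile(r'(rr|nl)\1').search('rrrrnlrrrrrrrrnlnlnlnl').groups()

('rr',)

The match spans [0:4] → 'rrrr'.
Captured: group 1 = 'rr'.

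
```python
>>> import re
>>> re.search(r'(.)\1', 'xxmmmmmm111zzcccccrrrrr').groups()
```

('x',)

The match spans [0:2] → 'xx'.
Captured: group 1 = 'x'.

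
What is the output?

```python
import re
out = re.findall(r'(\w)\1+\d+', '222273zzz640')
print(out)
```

['2', 'z']

`\1` has to match the exact text group 1 already captured.
Because there's exactly one group, `findall` drops the full match and keeps group 1 from each hit.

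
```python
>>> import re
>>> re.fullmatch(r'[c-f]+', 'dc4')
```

None

Pattern: one or more of a character in [c-f].
For `fullmatch`, every character of the input must be accounted for by the pattern.
Here the pattern can't cover the whole string, so the call returns None.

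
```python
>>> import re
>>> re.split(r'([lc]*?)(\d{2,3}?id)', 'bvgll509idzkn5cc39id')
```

Pattern: zero or more of one of [lc] (lazy) (captured); then 2 to 3 of a digit (lazy), then the literal 'id' (captured).
Matches to split on: at [3:10] → 'll509id'; at [14:20] → 'cc39id'.
The group in the pattern means `split` returns the separators' captures alongside the pieces.

['bvg', 'll', '509id', 'zkn5', 'cc', '39id', '']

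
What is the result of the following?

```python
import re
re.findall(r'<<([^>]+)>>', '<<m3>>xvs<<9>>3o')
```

Scanning left to right: at [0:6] match '<<m3>>', group 1 = 'm3'; at [9:14] match '<<9>>', group 1 = '9'.
One capturing group, so `findall` returns just the captured substring from each match — 2 in all.

['m3', '9']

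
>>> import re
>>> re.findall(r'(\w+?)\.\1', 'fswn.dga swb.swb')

A backreference is literal: `\1` must see the identical characters the first group matched.
Walking the string: at [9:16] match 'swb.swb', group 1 = 'swb'.
`findall` collects group 1 from the one match (1 total).

['swb']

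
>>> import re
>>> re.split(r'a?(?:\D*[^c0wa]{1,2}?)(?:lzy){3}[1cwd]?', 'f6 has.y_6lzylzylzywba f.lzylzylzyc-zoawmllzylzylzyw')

['f6', '', '']

Pattern: optionally a literal 'a'; then zero or more of a non-digit, then 1 to 2 of any character except [c0wa] (lazy) (non-capturing group); then the literal 'lzy' repeated 3 times, then optionally one of [1cwd].
Matches to split on: at [2:20] → ' has.y_6lzylzylzyw'; at [20:52] → 'ba f.lzylzylzyc-zoawmllzylzylzyw'.
`split` removes every match and returns the 3 fragments in between.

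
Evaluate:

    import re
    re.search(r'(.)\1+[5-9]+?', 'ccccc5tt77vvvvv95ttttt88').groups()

('c',)

The match spans [0:6] → 'ccccc5'.
Captured: group 1 = 'c'.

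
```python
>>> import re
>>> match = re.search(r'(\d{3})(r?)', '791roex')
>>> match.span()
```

(0, 4)

The match spans [0:4] → '791r'.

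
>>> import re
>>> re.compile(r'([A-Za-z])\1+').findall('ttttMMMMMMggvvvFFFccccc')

['t', 'M', 'g', 'v', 'F', 'c']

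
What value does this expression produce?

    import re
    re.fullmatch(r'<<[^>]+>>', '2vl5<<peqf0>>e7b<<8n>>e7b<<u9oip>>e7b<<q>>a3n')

`re.fullmatch` is like wrapping the pattern in `^…$` (in single-line mode).
Here there's no way to consume every character, so the call returns None.

None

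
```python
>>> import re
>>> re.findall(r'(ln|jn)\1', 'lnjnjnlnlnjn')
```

The backreference `\1` re-matches whatever the first group consumed, character for character.
Scanning left to right: at [2:6] match 'jnjn', group 1 = 'jn'; at [6:10] match 'lnln', group 1 = 'ln'.
Because there's exactly one group, `findall` drops the full match and keeps group 1 from each hit.

['jn', 'ln']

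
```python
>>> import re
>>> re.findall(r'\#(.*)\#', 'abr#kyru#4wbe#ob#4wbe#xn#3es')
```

Matches: at [3:25] match '#kyru#4wbe#ob#4wbe#xn#', group 1 = 'kyru#4wbe#ob#4wbe#xn'.
One capturing group, so `findall` returns just the captured substring from the one match — 1 in all.

['kyru#4wbe#ob#4wbe#xn']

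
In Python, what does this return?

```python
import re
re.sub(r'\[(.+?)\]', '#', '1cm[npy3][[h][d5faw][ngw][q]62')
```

'1cm#####62'

Each match is replaced by '#'.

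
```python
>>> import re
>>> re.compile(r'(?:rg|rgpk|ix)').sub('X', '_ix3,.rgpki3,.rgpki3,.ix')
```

Branches in `(...|...)` are attempted left-to-right; the first branch that allows the whole pattern to succeed is taken.
Each match is replaced by 'X'.

'_X3,.Xpki3,.Xpki3,.X'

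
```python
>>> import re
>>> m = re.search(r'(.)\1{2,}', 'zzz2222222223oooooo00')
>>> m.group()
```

'zzz'

After group 1 captures some text, `\1` only succeeds where that same text appears again.
`re.search` tries every starting position until one works.
The match spans [0:3] → 'zzz'.
Captured: group 1 = 'z'.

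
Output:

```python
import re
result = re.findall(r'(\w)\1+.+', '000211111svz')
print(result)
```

A backreference is literal: `\1` must see the identical characters the first group matched.
`findall` collects group 1 from the one match (1 total).

['0']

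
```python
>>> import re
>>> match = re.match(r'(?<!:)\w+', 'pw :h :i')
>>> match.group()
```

'pw'

The negative lookaround is zero-width — it rules out positions where the adjacent text would match, without consuming anything.
`re.match` won't scan ahead — the pattern has to work from the very first character.
The match spans [0:2] → 'pw'.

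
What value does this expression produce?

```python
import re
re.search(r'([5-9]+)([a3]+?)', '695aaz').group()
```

'695a'

The pattern matches one or more of a character in [5-9] (captured); then one or more of one of [a3] (lazy) (captured).
Lazy quantifiers expand one character at a time until the remainder of the pattern can match.
`re.search` scans for the first position where the pattern succeeds.
The match spans [0:4] → '695a'.
Captured: group 1 = '695', group 2 = 'a'.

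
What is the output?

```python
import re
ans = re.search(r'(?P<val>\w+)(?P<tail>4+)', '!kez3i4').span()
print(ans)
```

(1, 7)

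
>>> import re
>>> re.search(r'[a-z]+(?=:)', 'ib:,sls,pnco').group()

The `(?=…)`/`(?<=…)` assertion just peeks at neighbouring text; it doesn't advance the match position.
`search` walks the string left to right and returns the first match it finds.
The match spans [0:2] → 'ib'.

'ib'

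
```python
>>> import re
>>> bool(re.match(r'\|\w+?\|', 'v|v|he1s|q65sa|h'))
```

False

`re.match` only tries the pattern at the start of the string.
Here position 0 doesn't satisfy it, so the call returns None, and `bool(None)` is False.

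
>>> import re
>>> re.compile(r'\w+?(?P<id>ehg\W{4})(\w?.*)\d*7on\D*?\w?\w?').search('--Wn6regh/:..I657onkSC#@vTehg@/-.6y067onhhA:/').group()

Lazy quantifiers expand one character at a time until the remainder of the pattern can match.
The match spans [24:42] → 'vTehg@/-.6y067onhh'.

'vTehg@/-.6y067onhh'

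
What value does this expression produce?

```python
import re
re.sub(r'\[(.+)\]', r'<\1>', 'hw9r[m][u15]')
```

'hw9r<m][u15>'

Matches: at [4:12] → '[m][u15]'.
Each match is replaced using the text its own group 1 captured.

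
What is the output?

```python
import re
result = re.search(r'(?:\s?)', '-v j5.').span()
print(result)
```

(0, 0)

The match spans [0:0] → ''.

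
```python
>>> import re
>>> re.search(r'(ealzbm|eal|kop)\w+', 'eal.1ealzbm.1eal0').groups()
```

('eal',)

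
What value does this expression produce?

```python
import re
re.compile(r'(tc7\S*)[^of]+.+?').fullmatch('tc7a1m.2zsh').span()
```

The pattern matches the literal 'tc7', then zero or more of a non-whitespace character (captured); then one or more of any character except [of]; then one or more of any character (lazy).
`re.fullmatch` requires the pattern to consume the entire string.
The match spans [0:11] → 'tc7a1m.2zsh'.
Captured: group 1 = 'tc7a1m.2z'.

(0, 11)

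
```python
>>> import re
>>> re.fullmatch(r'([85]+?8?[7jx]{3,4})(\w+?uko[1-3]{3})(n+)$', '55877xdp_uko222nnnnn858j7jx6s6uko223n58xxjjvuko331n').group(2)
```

Pattern: one or more of one of [85] (lazy), then optionally the literal '8', then 3 to 4 of one of [7jx] (captured); then one or more of a word character (lazy), then the literal 'uko', then exactly 3 of a character in [1-3] (captured); then one or more of a literal 'n' (captured); then anchored at the end.
`re.fullmatch` is like wrapping the pattern in `^…$` (in single-line mode).
The match spans [0:51] → '55877xdp_uko222nnnnn858j7jx6s6uko223n58xxjjvuko331n'.
Captured: group 1 = '55877x', group 2 = 'dp_uko222nnnnn858j7jx6s6uko223n58xxjjvuko331', group 3 = 'n'.

'dp_uko222nnnnn858j7jx6s6uko223n58xxjjvuko331'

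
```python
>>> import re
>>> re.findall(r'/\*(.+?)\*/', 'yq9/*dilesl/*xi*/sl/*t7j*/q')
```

The `?` after the quantifier makes it lazy — it takes as little as possible before letting the rest of the pattern try.
`findall` collects group 1 from each match (2 total).

['dilesl/*xi', 't7j']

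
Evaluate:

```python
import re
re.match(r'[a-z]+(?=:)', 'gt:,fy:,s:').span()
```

Because the assertion is zero-width, the text it checks is not consumed and won't appear in the result.
With `match`, the pattern is implicitly anchored at the beginning.
The match spans [0:2] → 'gt'.

(0, 2)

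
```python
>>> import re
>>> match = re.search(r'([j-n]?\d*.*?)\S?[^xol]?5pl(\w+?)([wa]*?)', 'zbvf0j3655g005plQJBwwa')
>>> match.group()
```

'zbvf0j3655g005plQ'

The match spans [0:17] → 'zbvf0j3655g005plQ'.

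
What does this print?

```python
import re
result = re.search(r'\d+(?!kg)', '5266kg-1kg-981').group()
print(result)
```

526

Because the assertion is negative and zero-width, positions next to the forbidden text are skipped.
Unlike `match`, `search` isn't anchored — it looks for the pattern anywhere in the string.
The match spans [0:3] → '526'.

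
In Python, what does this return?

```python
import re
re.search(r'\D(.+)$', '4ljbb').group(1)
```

Pattern: a non-digit; then one or more of any character (captured); then anchored at the end.
`search` walks the string left to right and returns the first match it finds.
The match spans [1:5] → 'ljbb'.
Captured: group 1 = 'jbb'.

'jbb'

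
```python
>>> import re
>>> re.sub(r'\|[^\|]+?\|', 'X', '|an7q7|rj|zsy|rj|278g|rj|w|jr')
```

'XrjXrjXrjXjr'

Matches: at [0:7] → '|an7q7|'; at [9:14] → '|zsy|'; at [16:22] → '|278g|'; at [24:27] → '|w|'.
Every occurrence is swapped for 'X'.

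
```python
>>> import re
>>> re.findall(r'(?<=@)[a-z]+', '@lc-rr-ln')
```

['lc']

The positive lookaround only admits positions where the adjacent text matches; those characters stay outside the span.
Scanning left to right: at [1:3] → 'lc'.
With no groups in the pattern, `findall` gives back each whole match — 1 here.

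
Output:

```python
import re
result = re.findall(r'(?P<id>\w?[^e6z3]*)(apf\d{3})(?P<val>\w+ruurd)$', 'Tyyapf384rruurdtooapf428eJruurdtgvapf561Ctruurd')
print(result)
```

This matches optionally a word character, then zero or more of any character except [e6z3] (captured as 'id'); then the literal 'apf', then exactly 3 of a digit (captured); then one or more of a word character, then the literal 'ru', then the literal 'urd' (captured as 'val'); then anchored at the end.
Walking the string: at [0:47] match 'Tyyapf384rruurdtooapf428eJruurdtgvapf561Ctruurd', groups = ('Tyy', 'apf384', 'rruurdtooapf428eJruurdtgvapf561Ctruurd').
With 3 capturing groups, `findall` returns a 3-tuple per match.

[('Tyy', 'apf384', 'rruurdtooapf428eJruurdtgvapf561Ctruurd')]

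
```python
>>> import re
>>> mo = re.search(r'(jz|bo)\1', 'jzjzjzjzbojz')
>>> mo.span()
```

(0, 4)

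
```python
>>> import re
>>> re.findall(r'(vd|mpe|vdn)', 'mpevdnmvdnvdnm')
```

The regex engine tests alternatives in the order written; an earlier branch that matches wins even if a later one would match more.
Because there's exactly one group, `findall` drops the full match and keeps group 1 from each hit.

['mpe', 'vd', 'vd', 'vd']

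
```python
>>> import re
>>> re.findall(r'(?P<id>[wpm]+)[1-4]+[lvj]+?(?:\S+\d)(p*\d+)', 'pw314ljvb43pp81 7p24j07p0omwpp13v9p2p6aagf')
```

[('pw', '1'), ('p', 'p6')]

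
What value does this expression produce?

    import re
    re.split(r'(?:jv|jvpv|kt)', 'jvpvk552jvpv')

['', 'pvk552', 'pv']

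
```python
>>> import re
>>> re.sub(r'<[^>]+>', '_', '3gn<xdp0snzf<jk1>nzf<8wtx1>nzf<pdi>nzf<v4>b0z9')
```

'3gn_nzf_nzf_nzf_b0z9'

`sub` substitutes '_' at each match site.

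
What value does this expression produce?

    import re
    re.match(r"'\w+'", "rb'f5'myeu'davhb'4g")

None

`re.match` won't scan ahead — the pattern has to work from the very first character.
Here the pattern fails at index 0, so the call returns None.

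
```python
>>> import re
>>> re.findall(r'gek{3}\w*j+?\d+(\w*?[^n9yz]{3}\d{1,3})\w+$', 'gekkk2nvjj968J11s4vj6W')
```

['J11s4']

Because the quantifier is non-greedy, it stops expanding at the earliest point where the rest of the pattern can succeed.
`findall` collects group 1 from the one match (1 total).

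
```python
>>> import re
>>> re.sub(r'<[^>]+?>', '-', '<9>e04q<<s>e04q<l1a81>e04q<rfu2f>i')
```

'-e04q-e04q-e04q-i'

Matches: at [0:3] → '<9>'; at [7:11] → '<<s>'; at [15:22] → '<l1a81>'; at [26:33] → '<rfu2f>'.
Each match is replaced by '-'.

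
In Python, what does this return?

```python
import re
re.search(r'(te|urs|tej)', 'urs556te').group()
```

'urs'

The match spans [0:3] → 'urs'.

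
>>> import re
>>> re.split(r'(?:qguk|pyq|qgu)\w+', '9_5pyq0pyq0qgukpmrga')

Splitting on the pattern gives 2 pieces.

['9_5', '']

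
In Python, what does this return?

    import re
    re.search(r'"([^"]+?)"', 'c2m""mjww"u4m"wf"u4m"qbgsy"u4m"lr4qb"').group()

'"mjww"'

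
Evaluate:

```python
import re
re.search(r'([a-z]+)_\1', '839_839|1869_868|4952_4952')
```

A backreference is literal: `\1` must see the identical characters the first group matched.
Here nothing in the string fits, so the call returns None.

None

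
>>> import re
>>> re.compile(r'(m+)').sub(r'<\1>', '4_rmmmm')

'4_r<mmmm>'

Pattern: one or more of a literal 'm' (captured).
The replacement refers to a captured group, so each match is rewritten using its own captured text.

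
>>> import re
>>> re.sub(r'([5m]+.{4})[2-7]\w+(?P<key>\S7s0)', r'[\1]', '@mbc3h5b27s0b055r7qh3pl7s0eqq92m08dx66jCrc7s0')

'@[mbc3h]'

This matches one or more of one of [5m], then exactly 4 of any character (captured); then a character in [2-7], then one or more of a word character; then a non-whitespace character, then the literal '7s0' (captured as 'key').
Matches: at [1:45] → 'mbc3h5b27s0b055r7qh3pl7s0eqq92m08dx66jCrc7s0'.
Each match is replaced using the text its own group 1 captured.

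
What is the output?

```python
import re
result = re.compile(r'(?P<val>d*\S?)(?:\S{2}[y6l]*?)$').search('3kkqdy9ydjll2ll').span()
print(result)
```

This matches zero or more of the literal 'd', then optionally a non-whitespace character (captured as 'val'); then exactly 2 of a non-whitespace character, then zero or more of one of [y6l] (lazy) (non-capturing group); then anchored at the end.
The match spans [10:15] → 'll2ll'.

(10, 15)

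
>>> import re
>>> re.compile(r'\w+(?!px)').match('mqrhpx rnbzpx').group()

Because the assertion is negative and zero-width, positions next to the forbidden text are skipped.
`match` is anchored at position 0; if the pattern doesn't fit there, it returns None.
The match spans [0:6] → 'mqrhpx'.

'mqrhpx'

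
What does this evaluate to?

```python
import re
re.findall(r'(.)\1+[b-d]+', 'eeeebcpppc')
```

['e', 'p']

`\1` is not a pattern — it's the concrete string captured by group 1, re-applied verbatim.
Walking the string: at [0:6] match 'eeeebc', group 1 = 'e'; at [6:10] match 'pppc', group 1 = 'p'.
`findall` collects group 1 from each match (2 total).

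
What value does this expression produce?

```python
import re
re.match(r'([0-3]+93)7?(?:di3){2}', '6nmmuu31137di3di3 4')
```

`match` is anchored at position 0; if the pattern doesn't fit there, it returns None.
Here the string doesn't start with a match, so the call returns None.

None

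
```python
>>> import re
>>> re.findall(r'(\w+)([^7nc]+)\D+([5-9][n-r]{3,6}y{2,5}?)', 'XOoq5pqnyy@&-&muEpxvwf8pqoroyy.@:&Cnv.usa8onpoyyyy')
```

Pattern: one or more of a word character (captured); then one or more of any character except [7nc] (captured); then one or more of a non-digit; then a character in [5-9], then 3 to 6 of a character in [n-r], then 2 to 5 of a literal 'y' (lazy) (captured).
The `?` after the quantifier makes it lazy — it takes as little as possible before letting the rest of the pattern try.
Matches: at [0:48] match 'XOoq5pqnyy@&-&muEpxvwf8pqoroyy.@:&Cnv.usa8onpoyy', groups = ('XOoq5pqnyy', '@&-&muEpxvwf8pqoroyy.@:&C', '8onpoyy').
3 groups means the one result is a tuple of 3 captured strings — 1 here.

[('XOoq5pqnyy', '@&-&muEpxvwf8pqoroyy.@:&C', '8onpoyy')]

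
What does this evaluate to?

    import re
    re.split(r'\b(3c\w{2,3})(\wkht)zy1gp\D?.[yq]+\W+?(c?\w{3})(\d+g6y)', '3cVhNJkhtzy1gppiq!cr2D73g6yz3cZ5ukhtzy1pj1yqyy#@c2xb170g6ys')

Pattern: a word boundary (`\b`, zero-width); then the literal '3c', then 2 to 3 of a word character (captured); then a word character, then the literal 'kht' (captured); then the literal 'zy', then the literal '1gp', then optionally a non-digit; then any character, then one or more of one of [yq], then one or more of a non-word character (lazy); then optionally a literal 'c', then exactly 3 of a word character (captured); then one or more of a digit, then the literal 'g6y' (captured).
Matches to split on: at [0:27] → '3cVhNJkhtzy1gppiq!cr2D73g6y'.
With a capturing group present, the delimiter's captured portion is kept in the result list.

['', '3cVhN', 'Jkht', 'cr2D', '73g6y', 'z3cZ5ukhtzy1pj1yqyy#@c2xb170g6ys']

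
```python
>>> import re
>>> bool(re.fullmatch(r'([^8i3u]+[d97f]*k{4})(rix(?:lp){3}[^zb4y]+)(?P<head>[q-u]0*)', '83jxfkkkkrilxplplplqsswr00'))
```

`re.fullmatch` requires the pattern to consume the entire string.
Here there's no way to consume every character, so the call returns None, and `bool(None)` is False.

False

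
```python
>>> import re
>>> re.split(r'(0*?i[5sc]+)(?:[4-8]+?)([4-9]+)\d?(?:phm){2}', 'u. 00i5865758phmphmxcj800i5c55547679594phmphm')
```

['u. ', '00i5', '65758', 'xcj8', '00i5c555', '7679594', '']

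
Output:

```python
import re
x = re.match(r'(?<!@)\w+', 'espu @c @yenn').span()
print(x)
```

(0, 4)

`re.match` only tries the pattern at the start of the string.
The match spans [0:4] → 'espu'.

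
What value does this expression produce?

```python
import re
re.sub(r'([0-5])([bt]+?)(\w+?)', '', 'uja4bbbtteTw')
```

With the lazy modifier that quantifier settles for the fewest repetitions that let the rest of the pattern succeed (the atoms after it are unaffected and can still be greedy).
Every occurrence is swapped for ''.

'ujabtteTw'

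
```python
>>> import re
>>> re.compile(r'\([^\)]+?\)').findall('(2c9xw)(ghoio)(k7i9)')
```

Since nothing is captured, `findall` lists the 3 matched substrings directly.

['(2c9xw)', '(ghoio)', '(k7i9)']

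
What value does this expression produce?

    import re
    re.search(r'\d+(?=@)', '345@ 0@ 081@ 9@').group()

'345'

The lookaround is zero-width — it requires the adjacent text to match without consuming it, so the asserted text isn't part of the match.
The match spans [0:3] → '345'.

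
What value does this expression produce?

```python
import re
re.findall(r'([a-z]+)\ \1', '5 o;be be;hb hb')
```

['be', 'hb']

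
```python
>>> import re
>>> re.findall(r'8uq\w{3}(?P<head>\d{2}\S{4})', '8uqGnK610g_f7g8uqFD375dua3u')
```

One capturing group, so `findall` returns just the captured substring from each match — 2 in all.

['610g_f', '75dua3']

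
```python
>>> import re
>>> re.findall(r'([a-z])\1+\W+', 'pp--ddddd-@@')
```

['p', 'd']

`\1` has to match the exact text group 1 already captured.
Scanning left to right: at [0:4] match 'pp--', group 1 = 'p'; at [4:12] match 'ddddd-@@', group 1 = 'd'.
With a single group, `findall` returns only what that group captured — 2 items.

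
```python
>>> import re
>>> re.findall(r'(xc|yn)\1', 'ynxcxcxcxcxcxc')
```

['xc', 'xc', 'xc']

The backreference `\1` re-matches whatever the first group consumed, character for character.
`findall` collects group 1 from each match (3 total).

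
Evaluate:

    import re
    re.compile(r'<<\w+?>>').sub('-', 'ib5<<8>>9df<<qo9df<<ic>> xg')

Matches: at [3:8] → '<<8>>'; at [18:24] → '<<ic>>'.
Every occurrence is swapped for '-'.

'ib5-9df<<qo9df- xg'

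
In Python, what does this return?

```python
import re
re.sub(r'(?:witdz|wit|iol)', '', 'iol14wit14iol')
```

'1414'

Matches: at [0:3] → 'iol'; at [5:8] → 'wit'; at [10:13] → 'iol'.
Every occurrence is swapped for ''.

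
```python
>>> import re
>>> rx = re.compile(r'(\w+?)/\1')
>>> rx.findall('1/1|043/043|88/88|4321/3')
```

['1', '043', '88']

After group 1 captures some text, `\1` only succeeds where that same text appears again.
Walking the string: at [0:3] match '1/1', group 1 = '1'; at [4:11] match '043/043', group 1 = '043'; at [12:17] match '88/88', group 1 = '88'.
`findall` collects group 1 from each match (3 total).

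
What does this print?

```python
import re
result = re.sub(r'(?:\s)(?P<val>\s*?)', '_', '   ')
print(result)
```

___

`sub` substitutes '_' at each match site.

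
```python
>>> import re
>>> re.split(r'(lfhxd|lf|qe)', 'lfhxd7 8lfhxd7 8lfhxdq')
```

Alternation isn't longest-match — the leftmost alternative that fits at this position is chosen.
Because the pattern has a capturing group, `split` also inserts each captured text between the pieces.

['', 'lfhxd', '7 8', 'lfhxd', '7 8', 'lfhxd', 'q']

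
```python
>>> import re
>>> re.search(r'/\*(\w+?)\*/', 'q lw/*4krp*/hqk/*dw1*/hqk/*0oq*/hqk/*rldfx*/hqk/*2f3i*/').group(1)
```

'4krp'

Unlike `match`, `search` isn't anchored — it looks for the pattern anywhere in the string.
The match spans [4:12] → '/*4krp*/'.
Captured: group 1 = '4krp'.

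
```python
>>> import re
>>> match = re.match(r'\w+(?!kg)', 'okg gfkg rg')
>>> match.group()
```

'okg'

`match` is anchored at position 0; if the pattern doesn't fit there, it returns None.
The match spans [0:3] → 'okg'.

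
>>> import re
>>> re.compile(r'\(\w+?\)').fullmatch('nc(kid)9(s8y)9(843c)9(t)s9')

None

`re.fullmatch` is like wrapping the pattern in `^…$` (in single-line mode).
Here the pattern can't cover the whole string, so the call returns None.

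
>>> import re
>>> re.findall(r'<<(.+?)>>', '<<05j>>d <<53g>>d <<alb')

['05j', '53g']

The `?` after the quantifier makes it lazy — it takes as little as possible before letting the rest of the pattern try.
Matches: at [0:7] match '<<05j>>', group 1 = '05j'; at [9:16] match '<<53g>>', group 1 = '53g'.
One capturing group, so `findall` returns just the captured substring from each match — 2 in all.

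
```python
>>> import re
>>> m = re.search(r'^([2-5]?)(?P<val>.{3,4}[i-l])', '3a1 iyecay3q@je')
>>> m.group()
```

The pattern matches anchored at the start of the string; then optionally a character in [2-5] (captured); then 3 to 4 of any character, then a character in [i-l] (captured as 'val').
The match spans [0:5] → '3a1 i'.

'3a1 i'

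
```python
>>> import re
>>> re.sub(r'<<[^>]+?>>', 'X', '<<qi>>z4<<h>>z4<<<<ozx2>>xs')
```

Matches: at [0:6] → '<<qi>>'; at [8:13] → '<<h>>'; at [15:25] → '<<<<ozx2>>'.
Each match is replaced by 'X'.

'Xz4Xz4Xxs'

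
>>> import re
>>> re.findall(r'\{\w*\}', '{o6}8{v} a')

Matches: at [0:4] → '{o6}'; at [5:8] → '{v}'.
`findall` yields the raw match text (2 of them) because the pattern has no groups.

['{o6}', '{v}']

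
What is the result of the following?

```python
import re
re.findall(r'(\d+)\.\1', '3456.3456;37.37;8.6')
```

['3456', '37']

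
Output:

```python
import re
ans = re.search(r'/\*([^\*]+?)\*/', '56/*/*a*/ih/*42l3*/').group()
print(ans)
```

`search` walks the string left to right and returns the first match it finds.
The match spans [4:9] → '/*a*/'.
Captured: group 1 = 'a'.

/*a*/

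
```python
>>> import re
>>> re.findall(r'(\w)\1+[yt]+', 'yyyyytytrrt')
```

['y', 'r']

`\1` is not a pattern — it's the concrete string captured by group 1, re-applied verbatim.
`findall` collects group 1 from each match (2 total).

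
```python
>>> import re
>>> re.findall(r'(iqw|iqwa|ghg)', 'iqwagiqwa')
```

['iqw', 'iqw']

Branches in `(...|...)` are attempted left-to-right; the first branch that allows the whole pattern to succeed is taken.
Walking the string: at [0:3] match 'iqw', group 1 = 'iqw'; at [5:8] match 'iqw', group 1 = 'iqw'.
With a single group, `findall` returns only what that group captured — 2 items.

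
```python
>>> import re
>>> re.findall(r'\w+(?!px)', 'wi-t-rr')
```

['wi', 't', 'rr']

Because the assertion is negative and zero-width, positions next to the forbidden text are skipped.
Since nothing is captured, `findall` lists the 3 matched substrings directly.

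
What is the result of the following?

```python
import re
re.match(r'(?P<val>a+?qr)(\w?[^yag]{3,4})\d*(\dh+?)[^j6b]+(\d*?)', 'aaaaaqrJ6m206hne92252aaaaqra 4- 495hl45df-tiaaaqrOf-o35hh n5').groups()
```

The match spans [0:60] → 'aaaaaqrJ6m206hne92252aaaaqra 4- 495hl45df-tiaaaqrOf-o35hh n5'.
Captured: group 1 = 'aaaaaqr', group 2 = 'J6m20', group 3 = '6h', group 4 = ''.

('aaaaaqr', 'J6m20', '6h', '')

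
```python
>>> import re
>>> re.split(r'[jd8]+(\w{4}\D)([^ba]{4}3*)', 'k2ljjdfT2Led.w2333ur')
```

Because the pattern has a capturing group, `split` also inserts each captured text between the pieces.

['k2l', 'fT2Le', 'd.w2333', 'ur']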